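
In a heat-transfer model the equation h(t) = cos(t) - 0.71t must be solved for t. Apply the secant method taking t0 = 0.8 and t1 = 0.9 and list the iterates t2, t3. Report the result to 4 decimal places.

h(0.8) = 0.128707, h(0.9) = -0.017390
t2 = 0.900000 − (-0.017390)·(0.900000 − 0.800000) / (-0.017390 − 0.128707) = 0.900000 − (-0.001739)/(-0.146097) = 0.888097
h(0.888097) = 0.000341
t3 = 0.888097 − 0.000341·(0.888097 − 0.900000) / (0.000341 − (-0.017390)) = 0.888097 − (-0.000004)/(0.017731) = 0.888326

0.8881, 0.8883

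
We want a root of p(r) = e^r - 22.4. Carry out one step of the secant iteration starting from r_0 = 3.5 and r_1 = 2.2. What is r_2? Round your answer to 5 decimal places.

p(3.5) = 10.7154520, p(2.2) = -13.3749865
r_2 = 2.2000000 − (-13.3749865)·(2.2000000 − 3.5000000) / (-13.3749865 − 10.7154520) = 2.2000000 − (17.3874825)/(-24.0904385) = 2.9217587

2.92176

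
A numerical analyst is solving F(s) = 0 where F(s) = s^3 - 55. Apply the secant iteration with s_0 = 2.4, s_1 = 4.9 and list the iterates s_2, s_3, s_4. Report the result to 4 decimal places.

F(2.4) = -41.176000, F(4.9) = 62.649000
s_2 = 4.900000 − 62.649000·(4.900000 − 2.400000) / (62.649000 − (-41.176000)) = 4.900000 − (156.622500)/(103.825000) = 3.391476
F(3.391476) = -15.990870
s_3 = 3.391476 − (-15.990870)·(3.391476 − 4.900000) / (-15.990870 − 62.649000) = 3.391476 − (24.122611)/(-78.639870) = 3.698224
F(3.698224) = -4.419910
s_4 = 3.698224 − (-4.419910)·(3.698224 − 3.391476) / (-4.419910 − (-15.990870)) = 3.698224 − (-1.355798)/(11.570961) = 3.815396

3.3915, 3.6982, 3.8154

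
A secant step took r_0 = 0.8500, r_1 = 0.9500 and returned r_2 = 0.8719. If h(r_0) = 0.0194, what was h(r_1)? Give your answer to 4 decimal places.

-0.0692

The secant line through (0.8500, 0.0194) and (0.9500, h(r_1)) crosses zero at r_2 = 0.8719.
So (0.8500, 0.0194), (0.9500, h(r_1)), (0.8719, 0) are collinear:
h(r_1) = 0.0194 · (0.9500 − 0.8719) / (0.8500 − 0.8719) = 0.0194 · (0.078100)/(-0.021900) = -0.069184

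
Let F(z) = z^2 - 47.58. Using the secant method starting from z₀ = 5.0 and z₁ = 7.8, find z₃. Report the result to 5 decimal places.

F(5.0) = -22.5800000, F(7.8) = 13.2600000
z₂ = 7.8000000 − 13.2600000·(7.8000000 − 5.0000000) / (13.2600000 − (-22.5800000)) = 7.8000000 − (37.1280000)/(35.8400000) = 6.7640625
F(6.7640625) = -1.8274585
z₃ = 6.7640625 − (-1.8274585)·(6.7640625 − 7.8000000) / (-1.8274585 − 13.2600000) = 6.7640625 − (1.8931328)/(-15.0874585) = 6.8895397

6.88954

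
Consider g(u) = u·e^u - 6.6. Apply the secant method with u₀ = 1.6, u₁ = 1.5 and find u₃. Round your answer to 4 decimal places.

1.4890

g(1.6) = 1.324852, g(1.5) = 0.122534
u₂ = 1.500000 − 0.122534·(1.500000 − 1.600000) / (0.122534 − 1.324852) = 1.500000 − (-0.012253)/(-1.202318) = 1.489809
g(1.489809) = 0.009157
u₃ = 1.489809 − 0.009157·(1.489809 − 1.500000) / (0.009157 − 0.122534) = 1.489809 − (-0.000093)/(-0.113376) = 1.488985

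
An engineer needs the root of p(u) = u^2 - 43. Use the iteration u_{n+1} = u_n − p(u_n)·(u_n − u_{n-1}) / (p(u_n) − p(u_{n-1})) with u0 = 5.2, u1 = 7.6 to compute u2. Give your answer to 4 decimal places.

p(5.2) = -15.960000, p(7.6) = 14.760000
u2 = 7.600000 − 14.760000·(7.600000 − 5.200000) / (14.760000 − (-15.960000)) = 7.600000 − (35.424000)/(30.720000) = 6.446875

6.4469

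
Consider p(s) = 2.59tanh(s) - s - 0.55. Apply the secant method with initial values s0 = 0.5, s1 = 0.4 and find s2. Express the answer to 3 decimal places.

p(0.5) = 0.14688, p(0.4) = 0.03407
s2 = 0.40000 − 0.03407·(0.40000 − 0.50000) / (0.03407 − 0.14688) = 0.40000 − (-0.00341)/(-0.11282) = 0.36980

0.370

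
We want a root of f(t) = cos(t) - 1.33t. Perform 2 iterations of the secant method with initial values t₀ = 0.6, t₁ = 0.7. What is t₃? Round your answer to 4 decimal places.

0.6144

f(0.6) = 0.027336, f(0.7) = -0.166158
t₂ = 0.700000 − (-0.166158)·(0.700000 − 0.600000) / (-0.166158 − 0.027336) = 0.700000 − (-0.016616)/(-0.193493) = 0.614127
f(0.614127) = 0.000487
t₃ = 0.614127 − 0.000487·(0.614127 − 0.700000) / (0.000487 − (-0.166158)) = 0.614127 − (-0.000042)/(0.166645) = 0.614378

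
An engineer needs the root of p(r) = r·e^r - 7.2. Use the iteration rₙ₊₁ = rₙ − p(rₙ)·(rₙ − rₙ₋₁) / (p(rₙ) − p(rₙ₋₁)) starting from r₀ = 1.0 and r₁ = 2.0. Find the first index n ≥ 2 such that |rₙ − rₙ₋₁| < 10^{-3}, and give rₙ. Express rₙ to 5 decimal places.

n = 6, rₙ = 1.54139

p(1.0) = -4.4817182, p(2.0) = 7.5781122
r₂ = 2.0000000 − 7.5781122·(1.0000000)/(12.0598304) = 1.3716236;  |Δ| = 0.6283764
p(1.3716236) = -1.7934086
r₃ = 1.3716236 − (-1.7934086)·(-0.6283764)/(-9.3715208) = 1.4918747;  |Δ| = 0.1202511
p(1.4918747) = -0.5679877
r₄ = 1.4918747 − (-0.5679877)·(0.1202511)/(1.2254210) = 1.5476116;  |Δ| = 0.0557369
p(1.5476116) = 0.0741317
r₅ = 1.5476116 − 0.0741317·(0.0557369)/(0.6421194) = 1.5411769;  |Δ| = 0.0064347
p(1.5411769) = -0.0025759
r₆ = 1.5411769 − (-0.0025759)·(-0.0064347)/(-0.0767076) = 1.5413930;  |Δ| = 0.0002161
|r₆ − r₅| = 0.0002161 < 10^{-3}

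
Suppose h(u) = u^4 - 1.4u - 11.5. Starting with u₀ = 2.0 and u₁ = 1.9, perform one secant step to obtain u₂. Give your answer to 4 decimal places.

1.9399

h(2.0) = 1.700000, h(1.9) = -1.127900
u₂ = 1.900000 − (-1.127900)·(1.900000 − 2.000000) / (-1.127900 − 1.700000) = 1.900000 − (0.112790)/(-2.827900) = 1.939885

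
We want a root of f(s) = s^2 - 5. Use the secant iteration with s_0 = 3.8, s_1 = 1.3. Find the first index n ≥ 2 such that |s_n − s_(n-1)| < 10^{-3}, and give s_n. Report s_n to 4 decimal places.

f(3.8) = 9.440000, f(1.3) = -3.310000
s_2 = 1.300000 − (-3.310000)·(-2.500000)/(-12.750000) = 1.949020;  |Δ| = 0.649020
f(1.949020) = -1.201323
s_3 = 1.949020 − (-1.201323)·(0.649020)/(2.108677) = 2.318769;  |Δ| = 0.369749
f(2.318769) = 0.376689
s_4 = 2.318769 − 0.376689·(0.369749)/(1.578012) = 2.230506;  |Δ| = 0.088263
f(2.230506) = -0.024845
s_5 = 2.230506 − (-0.024845)·(-0.088263)/(-0.401534) = 2.235967;  |Δ| = 0.005461
f(2.235967) = -0.000452
s_6 = 2.235967 − (-0.000452)·(0.005461)/(0.024393) = 2.236068;  |Δ| = 0.000101
|s_6 − s_5| = 0.000101 < 10^{-3}

n = 6, s_n = 2.2361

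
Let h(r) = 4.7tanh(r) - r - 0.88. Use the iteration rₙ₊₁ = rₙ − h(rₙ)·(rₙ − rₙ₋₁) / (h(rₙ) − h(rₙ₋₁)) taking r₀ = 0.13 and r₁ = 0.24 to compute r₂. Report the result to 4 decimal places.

h(0.13) = -0.402419, h(0.24) = -0.013170
r₂ = 0.240000 − (-0.013170)·(0.240000 − 0.130000) / (-0.013170 − (-0.402419)) = 0.240000 − (-0.001449)/(0.389249) = 0.243722

0.2437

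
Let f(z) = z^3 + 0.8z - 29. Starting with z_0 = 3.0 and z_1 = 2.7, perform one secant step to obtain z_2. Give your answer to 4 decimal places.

2.9841

f(3.0) = 0.400000, f(2.7) = -7.157000
z_2 = 2.700000 − (-7.157000)·(2.700000 − 3.000000) / (-7.157000 − 0.400000) = 2.700000 − (2.147100)/(-7.557000) = 2.984121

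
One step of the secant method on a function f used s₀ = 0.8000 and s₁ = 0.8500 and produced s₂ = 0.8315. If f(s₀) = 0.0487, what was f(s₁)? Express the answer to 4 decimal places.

-0.0286

The secant line through (0.8000, 0.0487) and (0.8500, f(s₁)) crosses zero at s₂ = 0.8315.
So (0.8000, 0.0487), (0.8500, f(s₁)), (0.8315, 0) are collinear:
f(s₁) = 0.0487 · (0.8500 − 0.8315) / (0.8000 − 0.8315) = 0.0487 · (0.018500)/(-0.031500) = -0.028602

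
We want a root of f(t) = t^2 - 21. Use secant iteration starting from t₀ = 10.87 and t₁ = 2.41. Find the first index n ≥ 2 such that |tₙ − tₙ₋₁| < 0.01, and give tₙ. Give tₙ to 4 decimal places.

n = 6, tₙ = 4.5826

f(10.87) = 97.156900, f(2.41) = -15.191900
t₂ = 2.410000 − (-15.191900)·(-8.460000)/(-112.348800) = 3.553968;  |Δ| = 1.143968
f(3.553968) = -8.369309
t₃ = 3.553968 − (-8.369309)·(1.143968)/(6.822591) = 4.957280;  |Δ| = 1.403312
f(4.957280) = 3.574629
t₄ = 4.957280 − 3.574629·(1.403312)/(11.943938) = 4.537292;  |Δ| = 0.419989
f(4.537292) = -0.412985
t₅ = 4.537292 − (-0.412985)·(-0.419989)/(-3.987614) = 4.580789;  |Δ| = 0.043497
f(4.580789) = -0.016376
t₆ = 4.580789 − (-0.016376)·(0.043497)/(0.396609) = 4.582585;  |Δ| = 0.001796
|t₆ − t₅| = 0.001796 < 0.01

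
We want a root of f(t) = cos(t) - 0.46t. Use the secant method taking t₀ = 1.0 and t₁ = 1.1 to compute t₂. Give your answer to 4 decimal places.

1.0605

f(1.0) = 0.080302, f(1.1) = -0.052404
t₂ = 1.100000 − (-0.052404)·(1.100000 − 1.000000) / (-0.052404 − 0.080302) = 1.100000 − (-0.005240)/(-0.132706) = 1.060511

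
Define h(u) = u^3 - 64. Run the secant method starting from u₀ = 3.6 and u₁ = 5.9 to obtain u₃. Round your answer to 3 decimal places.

h(3.6) = -17.34400, h(5.9) = 141.37900
u₂ = 5.90000 − 141.37900·(5.90000 − 3.60000) / (141.37900 − (-17.34400)) = 5.90000 − (325.17170)/(158.72300) = 3.85133
h(3.85133) = -6.87440
u₃ = 3.85133 − (-6.87440)·(3.85133 − 5.90000) / (-6.87440 − 141.37900) = 3.85133 − (14.08340)/(-148.25340) = 3.94632

3.946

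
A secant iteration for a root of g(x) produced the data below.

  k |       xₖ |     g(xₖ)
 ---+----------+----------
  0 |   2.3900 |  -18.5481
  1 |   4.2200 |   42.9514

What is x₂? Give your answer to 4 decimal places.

x₂ = 4.2200 − 42.9514·(4.2200 − 2.3900) / (42.9514 − (-18.5481))
   = 4.2200 − (78.601062)/(61.499500) = 2.941924

2.9419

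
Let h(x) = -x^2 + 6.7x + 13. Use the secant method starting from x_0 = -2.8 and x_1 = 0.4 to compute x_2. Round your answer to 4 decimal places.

-1.3055

h(-2.8) = -13.600000, h(0.4) = 15.520000
x_2 = 0.400000 − 15.520000·(0.400000 − (-2.800000)) / (15.520000 − (-13.600000)) = 0.400000 − (49.664000)/(29.120000) = -1.305495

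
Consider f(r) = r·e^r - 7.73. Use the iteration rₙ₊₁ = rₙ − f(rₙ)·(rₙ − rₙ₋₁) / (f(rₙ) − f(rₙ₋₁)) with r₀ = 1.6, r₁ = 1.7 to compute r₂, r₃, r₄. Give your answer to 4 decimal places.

1.5859, 1.5848, 1.5847

f(1.6) = 0.194852, f(1.7) = 1.575711
r₂ = 1.700000 − 1.575711·(1.700000 − 1.600000) / (1.575711 − 0.194852) = 1.700000 − (0.157571)/(1.380859) = 1.585889
f(1.585889) = 0.014898
r₃ = 1.585889 − 0.014898·(1.585889 − 1.700000) / (0.014898 − 1.575711) = 1.585889 − (-0.001700)/(-1.560813) = 1.584800
f(1.584800) = 0.001153
r₄ = 1.584800 − 0.001153·(1.584800 − 1.585889) / (0.001153 − 0.014898) = 1.584800 − (-0.000001)/(-0.013744) = 1.584709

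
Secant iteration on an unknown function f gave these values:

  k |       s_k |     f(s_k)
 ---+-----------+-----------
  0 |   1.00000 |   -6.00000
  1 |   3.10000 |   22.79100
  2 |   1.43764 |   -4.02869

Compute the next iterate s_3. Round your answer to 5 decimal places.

1.68735

s_3 = 1.43764 − (-4.02869)·(1.43764 − 3.10000) / (-4.02869 − 22.79100)
   = 1.43764 − (6.6971331)/(-26.8196900) = 1.6873496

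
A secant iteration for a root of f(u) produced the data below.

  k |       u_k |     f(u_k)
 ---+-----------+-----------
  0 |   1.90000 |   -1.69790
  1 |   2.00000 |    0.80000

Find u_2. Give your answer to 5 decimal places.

u_2 = 2.00000 − 0.80000·(2.00000 − 1.90000) / (0.80000 − (-1.69790))
   = 2.00000 − (0.0800000)/(2.4979000) = 1.9679731

1.96797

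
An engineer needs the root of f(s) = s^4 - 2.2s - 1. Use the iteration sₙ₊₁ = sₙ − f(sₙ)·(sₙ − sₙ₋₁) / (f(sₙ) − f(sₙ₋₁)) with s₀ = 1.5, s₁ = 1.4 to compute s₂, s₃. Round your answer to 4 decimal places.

1.4238, 1.4263

f(1.5) = 0.762500, f(1.4) = -0.238400
s₂ = 1.400000 − (-0.238400)·(1.400000 − 1.500000) / (-0.238400 − 0.762500) = 1.400000 − (0.023840)/(-1.000900) = 1.423819
f(1.423819) = -0.022621
s₃ = 1.423819 − (-0.022621)·(1.423819 − 1.400000) / (-0.022621 − (-0.238400)) = 1.423819 − (-0.000539)/(0.215779) = 1.426316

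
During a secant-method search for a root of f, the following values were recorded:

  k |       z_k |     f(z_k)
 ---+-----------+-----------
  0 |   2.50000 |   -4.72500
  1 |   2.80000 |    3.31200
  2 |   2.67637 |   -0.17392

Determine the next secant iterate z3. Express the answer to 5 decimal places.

z3 = 2.67637 − (-0.17392)·(2.67637 − 2.80000) / (-0.17392 − 3.31200)
   = 2.67637 − (0.0215017)/(-3.4859200) = 2.6825382

2.68254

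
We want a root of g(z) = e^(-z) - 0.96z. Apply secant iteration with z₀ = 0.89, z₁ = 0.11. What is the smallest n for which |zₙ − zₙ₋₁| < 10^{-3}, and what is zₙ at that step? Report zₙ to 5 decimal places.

g(0.89) = -0.4437442, g(0.11) = 0.7902341
z₂ = 0.1100000 − 0.7902341·(-0.7800000)/(1.2339784) = 0.6095084;  |Δ| = 0.4995084
g(0.6095084) = -0.0415101
z₃ = 0.6095084 − (-0.0415101)·(0.4995084)/(-0.8317442) = 0.5845793;  |Δ| = 0.0249291
g(0.5845793) = -0.0038559
z₄ = 0.5845793 − (-0.0038559)·(-0.0249291)/(0.0376542) = 0.5820265;  |Δ| = 0.0025528
g(0.5820265) = 0.0000194
z₅ = 0.5820265 − 0.0000194·(-0.0025528)/(0.0038753) = 0.5820393;  |Δ| = 0.0000128
|z₅ − z₄| = 0.0000128 < 10^{-3}

n = 5, zₙ = 0.58204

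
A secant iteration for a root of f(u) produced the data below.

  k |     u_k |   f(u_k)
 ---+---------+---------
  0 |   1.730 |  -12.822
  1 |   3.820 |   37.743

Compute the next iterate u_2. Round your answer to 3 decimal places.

u_2 = 3.820 − 37.743·(3.820 − 1.730) / (37.743 − (-12.822))
   = 3.820 − (78.88287)/(50.56500) = 2.25997

2.260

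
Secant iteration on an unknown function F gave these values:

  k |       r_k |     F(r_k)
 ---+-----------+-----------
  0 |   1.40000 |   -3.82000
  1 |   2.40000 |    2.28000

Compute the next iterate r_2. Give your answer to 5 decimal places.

r_2 = 2.40000 − 2.28000·(2.40000 − 1.40000) / (2.28000 − (-3.82000))
   = 2.40000 − (2.2800000)/(6.1000000) = 2.0262295

2.02623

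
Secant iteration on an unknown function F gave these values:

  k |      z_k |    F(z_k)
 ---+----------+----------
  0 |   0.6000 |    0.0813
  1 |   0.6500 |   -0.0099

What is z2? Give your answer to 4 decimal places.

z2 = 0.6500 − (-0.0099)·(0.6500 − 0.6000) / (-0.0099 − 0.0813)
   = 0.6500 − (-0.000495)/(-0.091200) = 0.644572

0.6446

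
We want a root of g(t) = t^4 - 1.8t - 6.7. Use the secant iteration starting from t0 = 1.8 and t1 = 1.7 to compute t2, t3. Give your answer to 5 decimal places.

g(1.8) = 0.5576000, g(1.7) = -1.4079000
t2 = 1.7000000 − (-1.4079000)·(1.7000000 − 1.8000000) / (-1.4079000 − 0.5576000) = 1.7000000 − (0.1407900)/(-1.9655000) = 1.7716306
g(1.7716306) = -0.0376539
t3 = 1.7716306 − (-0.0376539)·(1.7716306 − 1.7000000) / (-0.0376539 − (-1.4079000)) = 1.7716306 − (-0.0026972)/(1.3702461) = 1.7735990

1.77163, 1.77360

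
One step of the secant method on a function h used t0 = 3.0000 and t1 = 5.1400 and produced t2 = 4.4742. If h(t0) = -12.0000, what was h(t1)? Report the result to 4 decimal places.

The secant line through (3.0000, -12.0000) and (5.1400, h(t1)) crosses zero at t2 = 4.4742.
So (3.0000, -12.0000), (5.1400, h(t1)), (4.4742, 0) are collinear:
h(t1) = -12.0000 · (5.1400 − 4.4742) / (3.0000 − 4.4742) = -12.0000 · (0.665800)/(-1.474200) = 5.419617

5.4196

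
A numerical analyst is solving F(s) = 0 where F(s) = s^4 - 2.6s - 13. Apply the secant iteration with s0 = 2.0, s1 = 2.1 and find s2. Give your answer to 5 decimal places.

2.06901

F(2.0) = -2.2000000, F(2.1) = 0.9881000
s2 = 2.1000000 − 0.9881000·(2.1000000 − 2.0000000) / (0.9881000 − (-2.2000000)) = 2.1000000 − (0.0988100)/(3.1881000) = 2.0690066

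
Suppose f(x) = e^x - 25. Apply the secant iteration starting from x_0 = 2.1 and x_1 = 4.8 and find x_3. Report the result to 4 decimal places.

2.7703

f(2.1) = -16.833830, f(4.8) = 96.510418
x_2 = 4.800000 − 96.510418·(4.800000 − 2.100000) / (96.510418 − (-16.833830)) = 4.800000 − (260.578127)/(113.344248) = 2.501003
f(2.501003) = -12.805285
x_3 = 2.501003 − (-12.805285)·(2.501003 − 4.800000) / (-12.805285 − 96.510418) = 2.501003 − (29.439317)/(-109.315703) = 2.770308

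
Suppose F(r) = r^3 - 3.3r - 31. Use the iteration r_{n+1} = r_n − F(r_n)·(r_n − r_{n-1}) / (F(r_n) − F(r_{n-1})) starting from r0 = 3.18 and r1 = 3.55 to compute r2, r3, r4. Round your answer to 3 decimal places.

F(3.18) = -9.33657, F(3.55) = 2.02387
r2 = 3.55000 − 2.02387·(3.55000 − 3.18000) / (2.02387 − (-9.33657)) = 3.55000 − (0.74883)/(11.36044) = 3.48408
F(3.48408) = -0.20473
r3 = 3.48408 − (-0.20473)·(3.48408 − 3.55000) / (-0.20473 − 2.02387) = 3.48408 − (0.01350)/(-2.22861) = 3.49014
F(3.49014) = -0.00381
r4 = 3.49014 − (-0.00381)·(3.49014 − 3.48408) / (-0.00381 − (-0.20473)) = 3.49014 − (-0.00002)/(0.20092) = 3.49025

3.484, 3.490, 3.490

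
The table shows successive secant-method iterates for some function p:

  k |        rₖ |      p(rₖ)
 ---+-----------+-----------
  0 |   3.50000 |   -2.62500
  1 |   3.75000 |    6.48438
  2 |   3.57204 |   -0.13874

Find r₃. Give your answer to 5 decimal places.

r₃ = 3.57204 − (-0.13874)·(3.57204 − 3.75000) / (-0.13874 − 6.48438)
   = 3.57204 − (0.0246902)/(-6.6231200) = 3.5757679

3.57577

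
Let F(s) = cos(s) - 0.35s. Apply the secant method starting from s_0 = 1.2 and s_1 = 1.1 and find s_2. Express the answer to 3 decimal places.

1.154

F(1.2) = -0.05764, F(1.1) = 0.06860
s_2 = 1.10000 − 0.06860·(1.10000 − 1.20000) / (0.06860 − (-0.05764)) = 1.10000 − (-0.00686)/(0.12624) = 1.15434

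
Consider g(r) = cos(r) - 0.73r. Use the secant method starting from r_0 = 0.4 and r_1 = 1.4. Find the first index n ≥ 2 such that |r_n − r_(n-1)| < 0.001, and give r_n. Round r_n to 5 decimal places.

n = 5, r_n = 0.87650

g(0.4) = 0.6290610, g(1.4) = -0.8520329
r_2 = 1.4000000 − (-0.8520329)·(1.0000000)/(-1.4810939) = 0.8247273;  |Δ| = 0.5752727
g(0.8247273) = 0.0767063
r_3 = 0.8247273 − 0.0767063·(-0.5752727)/(0.9287392) = 0.8722402;  |Δ| = 0.0475129
g(0.8722402) = 0.0063774
r_4 = 0.8722402 − 0.0063774·(0.0475129)/(-0.0703289) = 0.8765486;  |Δ| = 0.0043084
g(0.8765486) = -0.0000730
r_5 = 0.8765486 − (-0.0000730)·(0.0043084)/(-0.0064504) = 0.8764998;  |Δ| = 0.0000488
|r_5 − r_4| = 0.0000488 < 0.001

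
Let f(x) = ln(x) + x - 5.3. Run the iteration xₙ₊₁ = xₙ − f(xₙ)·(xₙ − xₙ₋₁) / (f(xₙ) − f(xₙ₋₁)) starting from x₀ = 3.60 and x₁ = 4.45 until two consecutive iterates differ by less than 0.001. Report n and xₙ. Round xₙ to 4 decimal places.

n = 4, xₙ = 3.9311

f(3.60) = -0.419066, f(4.45) = 0.642904
x₂ = 4.450000 − 0.642904·(0.850000)/(1.061970) = 3.935420;  |Δ| = 0.514580
f(3.935420) = 0.005438
x₃ = 3.935420 − 0.005438·(-0.514580)/(-0.637466) = 3.931031;  |Δ| = 0.004390
f(3.931031) = -0.000068
x₄ = 3.931031 − (-0.000068)·(-0.004390)/(-0.005506) = 3.931085;  |Δ| = 0.000054
|x₄ − x₃| = 0.000054 < 0.001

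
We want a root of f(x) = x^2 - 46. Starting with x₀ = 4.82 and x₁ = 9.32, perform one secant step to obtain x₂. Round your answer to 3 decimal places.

6.430

f(4.82) = -22.76760, f(9.32) = 40.86240
x₂ = 9.32000 − 40.86240·(9.32000 − 4.82000) / (40.86240 − (-22.76760)) = 9.32000 − (183.88080)/(63.63000) = 6.43016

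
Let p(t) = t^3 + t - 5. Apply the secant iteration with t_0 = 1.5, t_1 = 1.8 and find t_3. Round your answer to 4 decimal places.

1.5156

p(1.5) = -0.125000, p(1.8) = 2.632000
t_2 = 1.800000 − 2.632000·(1.800000 − 1.500000) / (2.632000 − (-0.125000)) = 1.800000 − (0.789600)/(2.757000) = 1.513602
p(1.513602) = -0.018751
t_3 = 1.513602 − (-0.018751)·(1.513602 − 1.800000) / (-0.018751 − 2.632000) = 1.513602 − (0.005370)/(-2.650751) = 1.515628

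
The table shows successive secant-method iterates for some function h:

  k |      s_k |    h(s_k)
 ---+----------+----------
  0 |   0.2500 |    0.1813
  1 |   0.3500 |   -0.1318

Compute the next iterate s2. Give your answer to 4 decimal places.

s2 = 0.3500 − (-0.1318)·(0.3500 − 0.2500) / (-0.1318 − 0.1813)
   = 0.3500 − (-0.013180)/(-0.313100) = 0.307905

0.3079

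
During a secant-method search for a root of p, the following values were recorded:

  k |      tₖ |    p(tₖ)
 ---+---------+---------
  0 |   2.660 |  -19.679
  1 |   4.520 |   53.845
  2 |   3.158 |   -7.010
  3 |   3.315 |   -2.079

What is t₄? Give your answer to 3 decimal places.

t₄ = 3.315 − (-2.079)·(3.315 − 3.158) / (-2.079 − (-7.010))
   = 3.315 − (-0.32640)/(4.93100) = 3.38119

3.381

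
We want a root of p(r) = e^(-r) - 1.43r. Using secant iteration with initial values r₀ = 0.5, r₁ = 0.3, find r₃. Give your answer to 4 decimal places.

0.4472

p(0.5) = -0.108469, p(0.3) = 0.311818
r₂ = 0.300000 − 0.311818·(0.300000 − 0.500000) / (0.311818 − (-0.108469)) = 0.300000 − (-0.062364)/(0.420288) = 0.448383
p(0.448383) = -0.002528
r₃ = 0.448383 − (-0.002528)·(0.448383 − 0.300000) / (-0.002528 − 0.311818) = 0.448383 − (-0.000375)/(-0.314346) = 0.447190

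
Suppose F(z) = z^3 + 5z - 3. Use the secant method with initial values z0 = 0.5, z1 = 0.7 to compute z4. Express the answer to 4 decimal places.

0.5641

F(0.5) = -0.375000, F(0.7) = 0.843000
z2 = 0.700000 − 0.843000·(0.700000 − 0.500000) / (0.843000 − (-0.375000)) = 0.700000 − (0.168600)/(1.218000) = 0.561576
F(0.561576) = -0.015015
z3 = 0.561576 − (-0.015015)·(0.561576 − 0.700000) / (-0.015015 − 0.843000) = 0.561576 − (0.002078)/(-0.858015) = 0.563999
F(0.563999) = -0.000601
z4 = 0.563999 − (-0.000601)·(0.563999 − 0.561576) / (-0.000601 − (-0.015015)) = 0.563999 − (-0.000001)/(0.014414) = 0.564100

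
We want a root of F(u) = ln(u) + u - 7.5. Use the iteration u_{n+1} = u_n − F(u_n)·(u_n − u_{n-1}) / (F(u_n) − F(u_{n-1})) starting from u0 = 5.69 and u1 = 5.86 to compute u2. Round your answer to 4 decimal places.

F(5.69) = -0.071290, F(5.86) = 0.128150
u2 = 5.860000 − 0.128150·(5.860000 − 5.690000) / (0.128150 − (-0.071290)) = 5.860000 − (0.021785)/(0.199439) = 5.750767

5.7508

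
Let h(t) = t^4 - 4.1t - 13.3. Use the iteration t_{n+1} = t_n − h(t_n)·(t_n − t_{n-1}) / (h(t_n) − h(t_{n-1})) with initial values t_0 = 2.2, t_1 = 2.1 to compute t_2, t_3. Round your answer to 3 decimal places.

h(2.2) = 1.10560, h(2.1) = -2.46190
t_2 = 2.10000 − (-2.46190)·(2.10000 − 2.20000) / (-2.46190 − 1.10560) = 2.10000 − (0.24619)/(-3.56750) = 2.16901
h(2.16901) = -0.05967
t_3 = 2.16901 − (-0.05967)·(2.16901 − 2.10000) / (-0.05967 − (-2.46190)) = 2.16901 − (-0.00412)/(2.40223) = 2.17072

2.169, 2.171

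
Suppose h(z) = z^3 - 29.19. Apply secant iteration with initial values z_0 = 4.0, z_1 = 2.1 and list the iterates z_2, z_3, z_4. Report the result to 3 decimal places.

2.792, 3.203, 3.067

h(4.0) = 34.81000, h(2.1) = -19.92900
z_2 = 2.10000 − (-19.92900)·(2.10000 − 4.00000) / (-19.92900 − 34.81000) = 2.10000 − (37.86510)/(-54.73900) = 2.79174
h(2.79174) = -7.43173
z_3 = 2.79174 − (-7.43173)·(2.79174 − 2.10000) / (-7.43173 − (-19.92900)) = 2.79174 − (-5.14081)/(12.49727) = 3.20309
h(3.20309) = 3.67314
z_4 = 3.20309 − 3.67314·(3.20309 − 2.79174) / (3.67314 − (-7.43173)) = 3.20309 − (1.51096)/(11.10486) = 3.06703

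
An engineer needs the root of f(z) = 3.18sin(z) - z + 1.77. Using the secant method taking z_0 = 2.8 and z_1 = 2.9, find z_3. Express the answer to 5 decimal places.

f(2.8) = 0.0352623, f(2.9) = -0.3691871
z_2 = 2.9000000 − (-0.3691871)·(2.9000000 − 2.8000000) / (-0.3691871 − 0.0352623) = 2.9000000 − (-0.0369187)/(-0.4044495) = 2.8087186
f(2.8087186) = 0.0003803
z_3 = 2.8087186 − 0.0003803·(2.8087186 − 2.9000000) / (0.0003803 − (-0.3691871)) = 2.8087186 − (-0.0000347)/(0.3695675) = 2.8088125

2.80881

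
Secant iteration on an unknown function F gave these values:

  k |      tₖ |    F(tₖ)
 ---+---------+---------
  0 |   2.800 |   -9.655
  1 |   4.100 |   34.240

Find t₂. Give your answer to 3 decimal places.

t₂ = 4.100 − 34.240·(4.100 − 2.800) / (34.240 − (-9.655))
   = 4.100 − (44.51200)/(43.89500) = 3.08594

3.086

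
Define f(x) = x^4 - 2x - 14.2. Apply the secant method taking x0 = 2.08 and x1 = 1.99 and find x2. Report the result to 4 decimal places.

2.0687

f(2.08) = 0.357737, f(1.99) = -2.497608
x2 = 1.990000 − (-2.497608)·(1.990000 − 2.080000) / (-2.497608 − 0.357737) = 1.990000 − (0.224785)/(-2.855345) = 2.068724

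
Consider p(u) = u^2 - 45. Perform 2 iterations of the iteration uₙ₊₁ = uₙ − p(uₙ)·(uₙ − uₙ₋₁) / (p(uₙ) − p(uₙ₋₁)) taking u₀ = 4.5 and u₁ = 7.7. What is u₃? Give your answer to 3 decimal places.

6.696

p(4.5) = -24.75000, p(7.7) = 14.29000
u₂ = 7.70000 − 14.29000·(7.70000 − 4.50000) / (14.29000 − (-24.75000)) = 7.70000 − (45.72800)/(39.04000) = 6.52869
p(6.52869) = -2.37623
u₃ = 6.52869 − (-2.37623)·(6.52869 − 7.70000) / (-2.37623 − 14.29000) = 6.52869 − (2.78330)/(-16.66623) = 6.69569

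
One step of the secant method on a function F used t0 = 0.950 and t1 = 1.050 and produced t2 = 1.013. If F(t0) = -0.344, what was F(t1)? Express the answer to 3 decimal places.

The secant line through (0.950, -0.344) and (1.050, F(t1)) crosses zero at t2 = 1.013.
So (0.950, -0.344), (1.050, F(t1)), (1.013, 0) are collinear:
F(t1) = -0.344 · (1.050 − 1.013) / (0.950 − 1.013) = -0.344 · (0.03700)/(-0.06300) = 0.20203

0.202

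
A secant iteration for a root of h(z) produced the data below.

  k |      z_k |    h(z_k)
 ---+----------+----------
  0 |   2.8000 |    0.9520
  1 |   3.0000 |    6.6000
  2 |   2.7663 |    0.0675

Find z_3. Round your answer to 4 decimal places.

2.7639

z_3 = 2.7663 − 0.0675·(2.7663 − 3.0000) / (0.0675 − 6.6000)
   = 2.7663 − (-0.015775)/(-6.532500) = 2.763885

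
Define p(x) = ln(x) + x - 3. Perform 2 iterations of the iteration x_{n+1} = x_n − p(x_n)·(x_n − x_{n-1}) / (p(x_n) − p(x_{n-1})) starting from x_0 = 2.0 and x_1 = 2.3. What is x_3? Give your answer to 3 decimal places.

p(2.0) = -0.30685, p(2.3) = 0.13291
x_2 = 2.30000 − 0.13291·(2.30000 − 2.00000) / (0.13291 − (-0.30685)) = 2.30000 − (0.03987)/(0.43976) = 2.20933
p(2.20933) = 0.00202
x_3 = 2.20933 − 0.00202·(2.20933 − 2.30000) / (0.00202 − 0.13291) = 2.20933 − (-0.00018)/(-0.13089) = 2.20793

2.208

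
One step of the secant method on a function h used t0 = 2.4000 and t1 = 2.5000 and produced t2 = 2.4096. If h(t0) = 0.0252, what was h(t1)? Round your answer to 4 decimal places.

-0.2373

The secant line through (2.4000, 0.0252) and (2.5000, h(t1)) crosses zero at t2 = 2.4096.
So (2.4000, 0.0252), (2.5000, h(t1)), (2.4096, 0) are collinear:
h(t1) = 0.0252 · (2.5000 − 2.4096) / (2.4000 − 2.4096) = 0.0252 · (0.090400)/(-0.009600) = -0.237300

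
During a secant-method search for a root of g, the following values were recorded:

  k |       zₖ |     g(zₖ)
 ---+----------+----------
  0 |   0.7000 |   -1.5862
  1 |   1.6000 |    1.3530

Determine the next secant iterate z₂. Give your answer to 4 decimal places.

z₂ = 1.6000 − 1.3530·(1.6000 − 0.7000) / (1.3530 − (-1.5862))
   = 1.6000 − (1.217700)/(2.939200) = 1.185704

1.1857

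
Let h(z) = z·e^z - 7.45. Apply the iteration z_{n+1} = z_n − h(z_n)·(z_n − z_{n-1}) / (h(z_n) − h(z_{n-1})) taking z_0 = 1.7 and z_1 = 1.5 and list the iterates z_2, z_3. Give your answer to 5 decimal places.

h(1.7) = 1.8557106, h(1.5) = -0.7274664
z_2 = 1.5000000 − (-0.7274664)·(1.5000000 − 1.7000000) / (-0.7274664 − 1.8557106) = 1.5000000 − (0.1454933)/(-2.5831770) = 1.5563234
h(1.5563234) = -0.0709152
z_3 = 1.5563234 − (-0.0709152)·(1.5563234 − 1.5000000) / (-0.0709152 − (-0.7274664)) = 1.5563234 − (-0.0039942)/(0.6565512) = 1.5624070

1.55632, 1.56241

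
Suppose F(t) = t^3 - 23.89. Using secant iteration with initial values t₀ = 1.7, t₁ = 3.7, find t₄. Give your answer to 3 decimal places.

2.892

F(1.7) = -18.97700, F(3.7) = 26.76300
t₂ = 3.70000 − 26.76300·(3.70000 − 1.70000) / (26.76300 − (-18.97700)) = 3.70000 − (53.52600)/(45.74000) = 2.52978
F(2.52978) = -7.70000
t₃ = 2.52978 − (-7.70000)·(2.52978 − 3.70000) / (-7.70000 − 26.76300) = 2.52978 − (9.01072)/(-34.46300) = 2.79124
F(2.79124) = -2.14344
t₄ = 2.79124 − (-2.14344)·(2.79124 − 2.52978) / (-2.14344 − (-7.70000)) = 2.79124 − (-0.56043)/(5.55656) = 2.89210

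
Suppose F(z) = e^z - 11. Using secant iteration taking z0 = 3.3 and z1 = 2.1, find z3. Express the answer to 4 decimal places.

F(3.3) = 16.112639, F(2.1) = -2.833830
z2 = 2.100000 − (-2.833830)·(2.100000 − 3.300000) / (-2.833830 − 16.112639) = 2.100000 − (3.400596)/(-18.946469) = 2.279484
F(2.279484) = -1.228359
z3 = 2.279484 − (-1.228359)·(2.279484 − 2.100000) / (-1.228359 − (-2.833830)) = 2.279484 − (-0.220471)/(1.605471) = 2.416809

2.4168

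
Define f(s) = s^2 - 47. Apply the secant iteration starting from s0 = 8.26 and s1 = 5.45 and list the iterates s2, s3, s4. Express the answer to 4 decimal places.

f(8.26) = 21.227600, f(5.45) = -17.297500
s2 = 5.450000 − (-17.297500)·(5.450000 − 8.260000) / (-17.297500 − 21.227600) = 5.450000 − (48.605975)/(-38.525100) = 6.711670
f(6.711670) = -1.953482
s3 = 6.711670 − (-1.953482)·(6.711670 − 5.450000) / (-1.953482 − (-17.297500)) = 6.711670 − (-2.464650)/(15.344018) = 6.872296
f(6.872296) = 0.228458
s4 = 6.872296 − 0.228458·(6.872296 − 6.711670) / (0.228458 − (-1.953482)) = 6.872296 − (0.036696)/(2.181940) = 6.855478

6.7117, 6.8723, 6.8555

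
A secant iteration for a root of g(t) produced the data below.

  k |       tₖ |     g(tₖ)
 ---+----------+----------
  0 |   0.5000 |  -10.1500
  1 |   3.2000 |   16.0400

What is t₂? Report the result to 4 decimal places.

1.5464

t₂ = 3.2000 − 16.0400·(3.2000 − 0.5000) / (16.0400 − (-10.1500))
   = 3.2000 − (43.308000)/(26.190000) = 1.546392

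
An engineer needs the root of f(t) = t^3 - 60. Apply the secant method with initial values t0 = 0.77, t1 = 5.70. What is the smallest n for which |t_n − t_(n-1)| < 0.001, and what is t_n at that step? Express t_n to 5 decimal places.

n = 8, t_n = 3.91487

f(0.77) = -59.5434670, f(5.70) = 125.1930000
t2 = 5.7000000 − 125.1930000·(4.9300000)/(184.7364670) = 2.3590165;  |Δ| = 3.3409835
f(2.3590165) = -46.8721704
t3 = 2.3590165 − (-46.8721704)·(-3.3409835)/(-172.0651704) = 3.2691318;  |Δ| = 0.9101153
f(3.2691318) = -25.0620599
t4 = 3.2691318 − (-25.0620599)·(0.9101153)/(21.8101106) = 4.3149479;  |Δ| = 1.0458161
f(4.3149479) = 20.3390465
t5 = 4.3149479 − 20.3390465·(1.0458161)/(45.4011064) = 3.8464373;  |Δ| = 0.4685107
f(3.8464373) = -3.0916548
t6 = 3.8464373 − (-3.0916548)·(-0.4685107)/(-23.4307013) = 3.9082567;  |Δ| = 0.0618195
f(3.9082567) = -0.3034480
t7 = 3.9082567 − (-0.3034480)·(0.0618195)/(2.7882068) = 3.9149847;  |Δ| = 0.0067280
f(3.9149847) = 0.0053819
t8 = 3.9149847 − 0.0053819·(0.0067280)/(0.3088299) = 3.9148674;  |Δ| = 0.0001172
|t8 − t7| = 0.0001172 < 0.001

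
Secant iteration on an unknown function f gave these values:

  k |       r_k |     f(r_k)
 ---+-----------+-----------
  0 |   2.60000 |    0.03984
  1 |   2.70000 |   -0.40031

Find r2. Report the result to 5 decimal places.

2.60905

r2 = 2.70000 − (-0.40031)·(2.70000 − 2.60000) / (-0.40031 − 0.03984)
   = 2.70000 − (-0.0400310)/(-0.4401500) = 2.6090515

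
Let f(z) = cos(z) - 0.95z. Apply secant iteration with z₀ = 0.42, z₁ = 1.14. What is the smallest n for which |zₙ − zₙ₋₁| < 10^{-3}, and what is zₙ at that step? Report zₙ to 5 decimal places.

n = 5, zₙ = 0.76173

f(0.42) = 0.5140889, f(1.14) = -0.6654055
z₂ = 1.1400000 − (-0.6654055)·(0.7200000)/(-1.1794944) = 0.7338158;  |Δ| = 0.4061842
f(0.7338158) = 0.0454993
z₃ = 0.7338158 − 0.0454993·(-0.4061842)/(0.7109048) = 0.7598124;  |Δ| = 0.0259966
f(0.7598124) = 0.0031435
z₄ = 0.7598124 − 0.0031435·(0.0259966)/(-0.0423558) = 0.7617417;  |Δ| = 0.0019293
f(0.7617417) = -0.0000197
z₅ = 0.7617417 − (-0.0000197)·(0.0019293)/(-0.0031631) = 0.7617297;  |Δ| = 0.0000120
|z₅ − z₄| = 0.0000120 < 10^{-3}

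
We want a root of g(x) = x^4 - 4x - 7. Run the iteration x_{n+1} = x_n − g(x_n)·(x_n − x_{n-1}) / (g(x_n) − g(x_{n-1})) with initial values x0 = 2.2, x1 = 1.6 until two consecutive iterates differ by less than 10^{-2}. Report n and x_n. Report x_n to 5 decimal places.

g(2.2) = 7.6256000, g(1.6) = -6.8464000
x2 = 1.6000000 − (-6.8464000)·(-0.6000000)/(-14.4720000) = 1.8838474;  |Δ| = 0.2838474
g(1.8838474) = -1.9408324
x3 = 1.8838474 − (-1.9408324)·(0.2838474)/(4.9055676) = 1.9961485;  |Δ| = 0.1123010
g(1.9961485) = 0.8925124
x4 = 1.9961485 − 0.8925124·(0.1123010)/(2.8333448) = 1.9607733;  |Δ| = 0.0353752
g(1.9607733) = -0.0618989
x5 = 1.9607733 − (-0.0618989)·(-0.0353752)/(-0.9544112) = 1.9630676;  |Δ| = 0.0022943
|x5 − x4| = 0.0022943 < 10^{-2}

n = 5, x_n = 1.96307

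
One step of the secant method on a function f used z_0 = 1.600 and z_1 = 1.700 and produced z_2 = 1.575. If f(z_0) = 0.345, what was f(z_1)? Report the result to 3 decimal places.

The secant line through (1.600, 0.345) and (1.700, f(z_1)) crosses zero at z_2 = 1.575.
So (1.600, 0.345), (1.700, f(z_1)), (1.575, 0) are collinear:
f(z_1) = 0.345 · (1.700 − 1.575) / (1.600 − 1.575) = 0.345 · (0.12500)/(0.02500) = 1.72500

1.725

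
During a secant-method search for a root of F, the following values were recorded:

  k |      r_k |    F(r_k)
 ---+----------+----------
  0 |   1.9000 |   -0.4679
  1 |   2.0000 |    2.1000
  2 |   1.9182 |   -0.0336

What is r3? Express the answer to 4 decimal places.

r3 = 1.9182 − (-0.0336)·(1.9182 − 2.0000) / (-0.0336 − 2.1000)
   = 1.9182 − (0.002748)/(-2.133600) = 1.919488

1.9195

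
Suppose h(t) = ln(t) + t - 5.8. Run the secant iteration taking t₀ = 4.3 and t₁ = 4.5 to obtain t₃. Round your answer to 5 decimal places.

4.33360

h(4.3) = -0.0413850, h(4.5) = 0.2040774
t₂ = 4.5000000 − 0.2040774·(4.5000000 − 4.3000000) / (0.2040774 − (-0.0413850)) = 4.5000000 − (0.0408155)/(0.2454624) = 4.3337200
h(4.3337200) = 0.0001463
t₃ = 4.3337200 − 0.0001463·(4.3337200 − 4.5000000) / (0.0001463 − 0.2040774) = 4.3337200 − (-0.0000243)/(-0.2039311) = 4.3336007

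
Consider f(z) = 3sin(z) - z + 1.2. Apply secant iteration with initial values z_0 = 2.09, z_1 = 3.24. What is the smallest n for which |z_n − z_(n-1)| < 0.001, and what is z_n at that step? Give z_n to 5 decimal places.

f(2.09) = 1.7146438, f(3.24) = -2.3347458
z_2 = 3.2400000 − (-2.3347458)·(1.1500000)/(-4.0493895) = 2.5769476;  |Δ| = 0.6630524
f(2.5769476) = 0.2284006
z_3 = 2.5769476 − 0.2284006·(-0.6630524)/(2.5631464) = 2.6360318;  |Δ| = 0.0590842
f(2.6360318) = 0.0168629
z_4 = 2.6360318 − 0.0168629·(0.0590842)/(-0.2115377) = 2.6407417;  |Δ| = 0.0047099
f(2.6407417) = -0.0002254
z_5 = 2.6407417 − (-0.0002254)·(0.0047099)/(-0.0170882) = 2.6406796;  |Δ| = 0.0000621
|z_5 − z_4| = 0.0000621 < 0.001

n = 5, z_n = 2.64068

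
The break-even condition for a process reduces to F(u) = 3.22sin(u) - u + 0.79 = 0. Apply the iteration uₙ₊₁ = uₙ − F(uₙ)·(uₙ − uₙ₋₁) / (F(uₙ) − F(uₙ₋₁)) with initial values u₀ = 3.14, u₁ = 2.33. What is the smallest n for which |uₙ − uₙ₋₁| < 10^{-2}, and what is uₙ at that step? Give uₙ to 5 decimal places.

n = 4, uₙ = 2.55970

F(3.14) = -2.3448717, F(2.33) = 0.7957377
u₂ = 2.3300000 − 0.7957377·(-0.8100000)/(3.1406094) = 2.5352301;  |Δ| = 0.2052301
F(2.5352301) = 0.0897908
u₃ = 2.5352301 − 0.0897908·(0.2052301)/(-0.7059470) = 2.5613337;  |Δ| = 0.0261036
F(2.5613337) = -0.0059993
u₄ = 2.5613337 − (-0.0059993)·(0.0261036)/(-0.0957900) = 2.5596989;  |Δ| = 0.0016348
|u₄ − u₃| = 0.0016348 < 10^{-2}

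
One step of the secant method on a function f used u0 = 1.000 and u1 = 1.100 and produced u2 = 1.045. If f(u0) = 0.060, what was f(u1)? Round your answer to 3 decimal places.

The secant line through (1.000, 0.060) and (1.100, f(u1)) crosses zero at u2 = 1.045.
So (1.000, 0.060), (1.100, f(u1)), (1.045, 0) are collinear:
f(u1) = 0.060 · (1.100 − 1.045) / (1.000 − 1.045) = 0.060 · (0.05500)/(-0.04500) = -0.07333

-0.073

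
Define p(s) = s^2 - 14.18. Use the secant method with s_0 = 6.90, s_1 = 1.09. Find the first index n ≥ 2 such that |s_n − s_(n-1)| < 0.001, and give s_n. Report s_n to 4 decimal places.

p(6.90) = 33.430000, p(1.09) = -12.991900
s_2 = 1.090000 − (-12.991900)·(-5.810000)/(-46.421900) = 2.716020;  |Δ| = 1.626020
p(2.716020) = -6.803235
s_3 = 2.716020 − (-6.803235)·(1.626020)/(6.188665) = 4.503513;  |Δ| = 1.787493
p(4.503513) = 6.101632
s_4 = 4.503513 − 6.101632·(1.787493)/(12.904867) = 3.658357;  |Δ| = 0.845156
p(3.658357) = -0.796422
s_5 = 3.658357 − (-0.796422)·(-0.845156)/(-6.898054) = 3.755936;  |Δ| = 0.097578
p(3.755936) = -0.072947
s_6 = 3.755936 − (-0.072947)·(0.097578)/(0.723475) = 3.765774;  |Δ| = 0.009839
p(3.765774) = 0.001057
s_7 = 3.765774 − 0.001057·(0.009839)/(0.074004) = 3.765634;  |Δ| = 0.000141
|s_7 − s_6| = 0.000141 < 0.001

n = 7, s_n = 3.7656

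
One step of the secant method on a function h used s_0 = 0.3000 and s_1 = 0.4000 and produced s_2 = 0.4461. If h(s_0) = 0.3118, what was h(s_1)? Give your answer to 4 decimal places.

The secant line through (0.3000, 0.3118) and (0.4000, h(s_1)) crosses zero at s_2 = 0.4461.
So (0.3000, 0.3118), (0.4000, h(s_1)), (0.4461, 0) are collinear:
h(s_1) = 0.3118 · (0.4000 − 0.4461) / (0.3000 − 0.4461) = 0.3118 · (-0.046100)/(-0.146100) = 0.098385

0.0984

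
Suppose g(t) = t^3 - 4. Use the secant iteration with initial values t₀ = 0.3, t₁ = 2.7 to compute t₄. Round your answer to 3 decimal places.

2.042

g(0.3) = -3.97300, g(2.7) = 15.68300
t₂ = 2.70000 − 15.68300·(2.70000 − 0.30000) / (15.68300 − (-3.97300)) = 2.70000 − (37.63920)/(19.65600) = 0.78510
g(0.78510) = -3.51607
t₃ = 0.78510 − (-3.51607)·(0.78510 − 2.70000) / (-3.51607 − 15.68300) = 0.78510 − (6.73291)/(-19.19907) = 1.13579
g(1.13579) = -2.53480
t₄ = 1.13579 − (-2.53480)·(1.13579 − 0.78510) / (-2.53480 − (-3.51607)) = 1.13579 − (-0.88893)/(0.98127) = 2.04168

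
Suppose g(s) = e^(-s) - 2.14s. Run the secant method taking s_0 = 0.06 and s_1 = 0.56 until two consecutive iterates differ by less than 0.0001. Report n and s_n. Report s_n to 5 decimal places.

n = 5, s_n = 0.33445

g(0.06) = 0.8133645, g(0.56) = -0.6271909
s_2 = 0.5600000 − (-0.6271909)·(0.5000000)/(-1.4405555) = 0.3423093;  |Δ| = 0.2176907
g(0.3423093) = -0.0224135
s_3 = 0.3423093 − (-0.0224135)·(-0.2176907)/(0.6047774) = 0.3342416;  |Δ| = 0.0080678
g(0.3342416) = 0.0006039
s_4 = 0.3342416 − 0.0006039·(-0.0080678)/(0.0230174) = 0.3344532;  |Δ| = 0.0002117
g(0.3344532) = -0.0000006
s_5 = 0.3344532 − (-0.0000006)·(0.0002117)/(-0.0006045) = 0.3344530;  |Δ| = 0.0000002
|s_5 − s_4| = 0.0000002 < 0.0001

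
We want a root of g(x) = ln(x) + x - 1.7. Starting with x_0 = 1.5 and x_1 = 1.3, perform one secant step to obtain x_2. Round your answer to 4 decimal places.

g(1.5) = 0.205465, g(1.3) = -0.137636
x_2 = 1.300000 − (-0.137636)·(1.300000 − 1.500000) / (-0.137636 − 0.205465) = 1.300000 − (0.027527)/(-0.343101) = 1.380230

1.3802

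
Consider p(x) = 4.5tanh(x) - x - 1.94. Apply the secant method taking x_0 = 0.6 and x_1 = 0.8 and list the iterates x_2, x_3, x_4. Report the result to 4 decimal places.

0.6664, 0.6576, 0.6587

p(0.6) = -0.123277, p(0.8) = 0.248165
x_2 = 0.800000 − 0.248165·(0.800000 − 0.600000) / (0.248165 − (-0.123277)) = 0.800000 − (0.049633)/(0.371442) = 0.666377
p(0.666377) = 0.015286
x_3 = 0.666377 − 0.015286·(0.666377 − 0.800000) / (0.015286 − 0.248165) = 0.666377 − (-0.002043)/(-0.232879) = 0.657606
p(0.657606) = -0.002149
x_4 = 0.657606 − (-0.002149)·(0.657606 − 0.666377) / (-0.002149 − 0.015286) = 0.657606 − (0.000019)/(-0.017435) = 0.658688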